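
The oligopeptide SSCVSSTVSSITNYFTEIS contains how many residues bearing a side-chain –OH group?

11

Serine (S), threonine (T), and tyrosine (Y) each carry a hydroxyl group on the side chain.
Matching residues: S1, S2, S5, S6, T7, S9, S10, T12, Y14, T16, S19.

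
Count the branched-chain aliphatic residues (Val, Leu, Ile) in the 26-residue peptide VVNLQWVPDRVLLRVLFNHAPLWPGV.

11

Matching residues: V1, V2, L4, V7, V11, L12, L13, V15, L16, L22, V26.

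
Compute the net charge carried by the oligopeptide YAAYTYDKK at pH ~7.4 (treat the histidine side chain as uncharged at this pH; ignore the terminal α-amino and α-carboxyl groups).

At pH ~7.4 the Lys and Arg side chains are protonated (+1), the Asp and Glu side chains are deprotonated (−1), and with His taken as neutral all other side chains carry no charge.
Positive (K, R): K8, K9 → +2.
Negative (D, E): D7 → −1.
Net charge = (+2) + (−1) = +1.

+1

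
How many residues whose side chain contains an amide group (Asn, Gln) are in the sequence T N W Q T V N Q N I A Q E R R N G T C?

7

Matching residues: N2, Q4, N7, Q8, N9, Q12, N16.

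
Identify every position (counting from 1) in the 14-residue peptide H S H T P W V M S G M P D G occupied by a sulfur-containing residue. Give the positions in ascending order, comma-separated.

Cysteine (C, thiol) and methionine (M, thioether) are the two sulfur-containing amino acids.
Matching residues: M8, M11.

8, 11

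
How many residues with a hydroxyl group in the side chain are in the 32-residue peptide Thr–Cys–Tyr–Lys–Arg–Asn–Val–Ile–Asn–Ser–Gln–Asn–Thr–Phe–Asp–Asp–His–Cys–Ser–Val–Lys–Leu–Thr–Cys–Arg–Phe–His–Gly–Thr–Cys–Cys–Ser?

8

The –OH-bearing residues are Ser, Thr (aliphatic alcohols), and Tyr (phenol).
Matching residues: Thr1, Tyr3, Ser10, Thr13, Ser19, Thr23, Thr29, Ser32.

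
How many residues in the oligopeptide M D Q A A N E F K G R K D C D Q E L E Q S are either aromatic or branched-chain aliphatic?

Aromatic: F, W, Y. Branched-chain aliphatic: I, L, V.
Aromatic residues here: F8 (1).
Branched-chain aliphatic residues here: L18 (1).
The two groups share no amino acid, so total = 1 + 1 = 2.

2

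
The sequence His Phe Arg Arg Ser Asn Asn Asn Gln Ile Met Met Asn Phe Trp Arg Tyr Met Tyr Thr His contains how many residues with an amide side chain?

The amide-side-chain residues are Asn (N) and Gln (Q).
Matching residues: Asn6, Asn7, Asn8, Gln9, Asn13.

5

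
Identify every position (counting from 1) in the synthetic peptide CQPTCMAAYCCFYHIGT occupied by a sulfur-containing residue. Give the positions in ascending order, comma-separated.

Matching residues: C1, C5, M6, C10, C11.

1, 5, 6, 10, 11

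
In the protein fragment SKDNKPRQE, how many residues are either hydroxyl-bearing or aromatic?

Hydroxyl-bearing: S, T, Y. Aromatic: F, W, Y.
Hydroxyl-bearing residues here: S1 (1).
Aromatic residues here: none (0).
(Y belongs to both groups, but none appear in this sequence.) Total = 1 + 0 = 1.

1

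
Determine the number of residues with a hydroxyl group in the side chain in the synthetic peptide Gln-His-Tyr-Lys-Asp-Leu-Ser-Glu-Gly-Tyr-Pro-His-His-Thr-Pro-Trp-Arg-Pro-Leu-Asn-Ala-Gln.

4

S, T, and Y are the three residues with a side-chain hydroxyl.
Matching residues: Tyr3, Ser7, Tyr10, Thr14.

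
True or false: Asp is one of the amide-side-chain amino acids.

Only N (asparagine) and Q (glutamine) carry a side-chain carboxamide.
Aspartate is not in this group.

False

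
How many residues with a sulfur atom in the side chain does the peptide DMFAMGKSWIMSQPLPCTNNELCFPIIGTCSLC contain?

Only Cys (C) and Met (M) have a sulfur atom in the side chain.
Matching residues: M2, M5, M11, C17, C23, C30, C33.

7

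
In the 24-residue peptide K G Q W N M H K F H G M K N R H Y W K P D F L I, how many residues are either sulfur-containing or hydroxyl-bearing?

3

Sulfur-containing: C, M. Hydroxyl-bearing: S, T, Y.
Sulfur-containing residues here: M6, M12 (2).
Hydroxyl-bearing residues here: Y17 (1).
The two groups share no amino acid, so total = 2 + 1 = 3.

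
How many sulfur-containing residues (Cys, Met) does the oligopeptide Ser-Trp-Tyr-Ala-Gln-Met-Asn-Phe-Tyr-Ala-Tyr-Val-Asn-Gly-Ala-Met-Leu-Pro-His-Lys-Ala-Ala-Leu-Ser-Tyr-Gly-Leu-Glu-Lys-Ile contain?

2

Matching residues: Met6, Met16.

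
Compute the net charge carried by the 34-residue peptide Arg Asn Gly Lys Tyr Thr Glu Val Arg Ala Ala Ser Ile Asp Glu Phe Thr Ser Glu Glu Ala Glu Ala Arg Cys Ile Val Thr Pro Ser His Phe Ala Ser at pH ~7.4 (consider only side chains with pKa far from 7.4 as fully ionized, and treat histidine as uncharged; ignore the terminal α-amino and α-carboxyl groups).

-2

Near pH 7.4, K and R contribute +1 each, D and E contribute −1 each, and every other side chain (His included, as stated) is uncharged.
Positive (K, R): Arg1, Lys4, Arg9, Arg24 → +4.
Negative (D, E): Glu7, Asp14, Glu15, Glu19, Glu20, Glu22 → −6.
Net charge = (+4) + (−6) = −2.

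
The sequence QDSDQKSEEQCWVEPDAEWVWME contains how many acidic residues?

8

Only D (aspartate) and E (glutamate) carry a side-chain carboxylic acid.
Matching residues: D2, D4, E8, E9, E14, D16, E18, E23.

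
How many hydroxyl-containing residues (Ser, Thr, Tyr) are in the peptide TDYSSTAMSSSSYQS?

11

Matching residues: T1, Y3, S4, S5, T6, S9, S10, S11, S12, Y13, S15.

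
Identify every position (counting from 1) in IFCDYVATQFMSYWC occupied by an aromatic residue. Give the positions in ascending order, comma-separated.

2, 5, 10, 13, 14

Matching residues: F2, Y5, F10, Y13, W14.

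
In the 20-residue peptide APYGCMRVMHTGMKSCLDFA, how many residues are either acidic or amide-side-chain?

1

Acidic: D, E. Amide-side-chain: N, Q.
Acidic residues here: D18 (1).
Amide-side-chain residues here: none (0).
The two groups share no amino acid, so total = 1 + 0 = 1.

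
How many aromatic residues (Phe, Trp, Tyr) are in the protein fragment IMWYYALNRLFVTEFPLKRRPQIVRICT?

Matching residues: W3, Y4, Y5, F11, F15.

5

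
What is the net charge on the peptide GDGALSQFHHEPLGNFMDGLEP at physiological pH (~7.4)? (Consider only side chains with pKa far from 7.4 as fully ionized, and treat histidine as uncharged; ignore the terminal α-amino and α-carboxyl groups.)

At pH ~7.4 the Lys and Arg side chains are protonated (+1), the Asp and Glu side chains are deprotonated (−1), and with His taken as neutral all other side chains carry no charge.
Positive (K, R): none → +0.
Negative (D, E): D2, E11, D18, E21 → −4.
Net charge = (+0) + (−4) = −4.

-4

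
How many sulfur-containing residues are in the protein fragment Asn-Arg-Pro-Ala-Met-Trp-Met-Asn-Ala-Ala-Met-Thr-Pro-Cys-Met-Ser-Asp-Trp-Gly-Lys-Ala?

Cysteine (C, thiol) and methionine (M, thioether) are the two sulfur-containing amino acids.
Matching residues: Met5, Met7, Met11, Cys14, Met15.

5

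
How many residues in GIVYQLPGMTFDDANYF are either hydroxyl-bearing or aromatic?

Hydroxyl-bearing: S, T, Y. Aromatic: F, W, Y.
Hydroxyl-bearing residues here: Y4, T10, Y16 (3).
Aromatic residues here: Y4, F11, Y16, F17 (4).
Y is in both groups, so the 2 Y residues must not be double-counted.
Total = 3 + 4 − 2 = 5.

5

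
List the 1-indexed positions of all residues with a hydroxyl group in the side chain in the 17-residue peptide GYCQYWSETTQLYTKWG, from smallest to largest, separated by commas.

2, 5, 7, 9, 10, 13, 14

S, T, and Y are the three residues with a side-chain hydroxyl.
Matching residues: Y2, Y5, S7, T9, T10, Y13, T14.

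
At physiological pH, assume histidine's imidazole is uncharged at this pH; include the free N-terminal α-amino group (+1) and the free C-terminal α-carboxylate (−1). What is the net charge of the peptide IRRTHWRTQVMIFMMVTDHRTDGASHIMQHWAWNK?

+3

The side chains ionized at physiological pH are Lys/Arg (+1) and Asp/Glu (−1); with His treated as neutral, nothing else contributes.
Positive (K, R): R2, R3, R7, R20, K35 → +5.
Negative (D, E): D18, D22 → −2.
The N-terminus (+1) and C-terminus (−1) cancel.
Net charge = (+5) + (−2) = +3.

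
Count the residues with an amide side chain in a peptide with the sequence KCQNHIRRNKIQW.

4

Asparagine (N) and glutamine (Q) have uncharged amide side chains.
Matching residues: Q3, N4, N9, Q12.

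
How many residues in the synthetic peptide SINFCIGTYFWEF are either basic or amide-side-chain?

Basic: H, K, R. Amide-side-chain: N, Q.
Basic residues here: none (0).
Amide-side-chain residues here: N3 (1).
The two groups share no amino acid, so total = 0 + 1 = 1.

1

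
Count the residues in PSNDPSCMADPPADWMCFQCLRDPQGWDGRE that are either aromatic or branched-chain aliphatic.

Aromatic: F, W, Y. Branched-chain aliphatic: I, L, V.
Aromatic residues here: W15, F18, W27 (3).
Branched-chain aliphatic residues here: L21 (1).
The two groups share no amino acid, so total = 3 + 1 = 4.

4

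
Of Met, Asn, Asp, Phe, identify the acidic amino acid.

Asp

Aspartate (D) and glutamate (E) have carboxylic-acid side chains and are the acidic amino acids.
Of the listed options, only Asp belongs to this group.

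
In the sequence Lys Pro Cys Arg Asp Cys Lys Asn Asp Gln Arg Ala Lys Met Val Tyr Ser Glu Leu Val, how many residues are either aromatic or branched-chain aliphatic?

Aromatic: F, W, Y. Branched-chain aliphatic: I, L, V.
Aromatic residues here: Tyr16 (1).
Branched-chain aliphatic residues here: Val15, Leu19, Val20 (3).
The two groups share no amino acid, so total = 1 + 3 = 4.

4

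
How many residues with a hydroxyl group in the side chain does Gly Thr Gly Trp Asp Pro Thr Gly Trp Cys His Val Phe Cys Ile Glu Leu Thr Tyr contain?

4

S, T, and Y are the three residues with a side-chain hydroxyl.
Matching residues: Thr2, Thr7, Thr18, Tyr19.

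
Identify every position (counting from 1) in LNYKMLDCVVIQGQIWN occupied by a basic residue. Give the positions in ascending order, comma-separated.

4

Lysine (K), arginine (R), and histidine (H) have basic, nitrogen-containing side chains.
Matching residues: K4.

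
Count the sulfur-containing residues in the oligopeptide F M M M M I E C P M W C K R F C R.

8

Only Cys (C) and Met (M) have a sulfur atom in the side chain.
Matching residues: M2, M3, M4, M5, C8, M10, C12, C16.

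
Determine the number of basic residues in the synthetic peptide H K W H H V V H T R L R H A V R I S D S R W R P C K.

The basic amino acids are Lys (K), Arg (R), and His (H).
Matching residues: H1, K2, H4, H5, H8, R10, R12, H13, R16, R21, R23, K26.

12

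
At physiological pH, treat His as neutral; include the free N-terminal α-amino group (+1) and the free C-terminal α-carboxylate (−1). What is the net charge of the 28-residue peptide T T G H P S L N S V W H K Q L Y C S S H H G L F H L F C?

+1

At pH ~7.4 the Lys and Arg side chains are protonated (+1), the Asp and Glu side chains are deprotonated (−1), and with His taken as neutral all other side chains carry no charge.
Positive (K, R): K13 → +1.
Negative (D, E): none → −0.
The N-terminus (+1) and C-terminus (−1) cancel.
Net charge = (+1) + (−0) = +1.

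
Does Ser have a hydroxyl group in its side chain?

S, T, and Y are the three residues with a side-chain hydroxyl.
Serine is in this group.

Yes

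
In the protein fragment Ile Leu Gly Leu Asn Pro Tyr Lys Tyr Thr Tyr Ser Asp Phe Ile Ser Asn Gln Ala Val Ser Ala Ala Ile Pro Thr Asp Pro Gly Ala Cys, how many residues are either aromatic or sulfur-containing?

5

Aromatic: F, W, Y. Sulfur-containing: C, M.
Aromatic residues here: Tyr7, Tyr9, Tyr11, Phe14 (4).
Sulfur-containing residues here: Cys31 (1).
The two groups share no amino acid, so total = 4 + 1 = 5.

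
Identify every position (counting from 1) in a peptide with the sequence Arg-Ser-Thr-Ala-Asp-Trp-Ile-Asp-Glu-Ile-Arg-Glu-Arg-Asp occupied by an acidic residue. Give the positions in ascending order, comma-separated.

The acidic residues are Asp (D) and Glu (E), whose side chains end in a carboxylate group.
Matching residues: Asp5, Asp8, Glu9, Glu12, Asp14.

5, 8, 9, 12, 14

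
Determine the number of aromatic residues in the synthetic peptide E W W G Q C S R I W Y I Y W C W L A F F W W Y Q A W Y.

14

Phenylalanine (F), tryptophan (W), and tyrosine (Y) have aromatic ring side chains.
Matching residues: W2, W3, W10, Y11, Y13, W14, W16, F19, F20, W21, W22, Y23, W26, Y27.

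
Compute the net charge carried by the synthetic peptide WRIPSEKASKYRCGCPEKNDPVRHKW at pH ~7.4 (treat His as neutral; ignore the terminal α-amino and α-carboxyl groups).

+4

At pH ~7.4 the Lys and Arg side chains are protonated (+1), the Asp and Glu side chains are deprotonated (−1), and with His taken as neutral all other side chains carry no charge.
Positive (K, R): R2, K7, K10, R12, K18, R23, K25 → +7.
Negative (D, E): E6, E17, D20 → −3.
Net charge = (+7) + (−3) = +4.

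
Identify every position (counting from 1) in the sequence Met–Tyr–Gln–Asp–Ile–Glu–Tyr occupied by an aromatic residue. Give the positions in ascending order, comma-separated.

2, 7

Matching residues: Tyr2, Tyr7.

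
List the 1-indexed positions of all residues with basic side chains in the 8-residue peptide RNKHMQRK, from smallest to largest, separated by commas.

The basic amino acids are Lys (K), Arg (R), and His (H).
Matching residues: R1, K3, H4, R7, K8.

1, 3, 4, 7, 8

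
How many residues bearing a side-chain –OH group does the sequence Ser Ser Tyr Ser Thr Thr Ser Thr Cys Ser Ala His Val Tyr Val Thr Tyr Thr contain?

Serine (S), threonine (T), and tyrosine (Y) each carry a hydroxyl group on the side chain.
Matching residues: Ser1, Ser2, Tyr3, Ser4, Thr5, Thr6, Ser7, Thr8, Ser10, Tyr14, Thr16, Tyr17, Thr18.

13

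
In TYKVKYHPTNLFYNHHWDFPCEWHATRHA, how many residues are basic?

8

K, R, and H are the three residues with basic side chains (ε-amine, guanidinium, and imidazole respectively).
Matching residues: K3, K5, H7, H15, H16, H24, R27, H28.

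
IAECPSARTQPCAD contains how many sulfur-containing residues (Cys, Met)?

2

Matching residues: C4, C12.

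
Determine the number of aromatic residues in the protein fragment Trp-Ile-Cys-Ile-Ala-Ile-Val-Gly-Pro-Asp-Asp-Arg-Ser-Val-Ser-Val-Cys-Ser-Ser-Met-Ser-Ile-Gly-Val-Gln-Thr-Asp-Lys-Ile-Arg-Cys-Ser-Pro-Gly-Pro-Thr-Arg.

Phenylalanine (F), tryptophan (W), and tyrosine (Y) have aromatic ring side chains.
Matching residues: Trp1.

1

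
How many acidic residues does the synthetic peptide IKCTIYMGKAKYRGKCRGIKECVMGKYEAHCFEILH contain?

Only D (aspartate) and E (glutamate) carry a side-chain carboxylic acid.
Matching residues: E21, E28, E33.

3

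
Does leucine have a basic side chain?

Lysine (K), arginine (R), and histidine (H) have basic, nitrogen-containing side chains.
Leucine is not in this group.

No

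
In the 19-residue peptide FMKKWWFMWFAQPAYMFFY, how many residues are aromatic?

10

The aromatic amino acids are Phe (F, benzyl), Trp (W, indole), and Tyr (Y, phenol).
Matching residues: F1, W5, W6, F7, W9, F10, Y15, F17, F18, Y19.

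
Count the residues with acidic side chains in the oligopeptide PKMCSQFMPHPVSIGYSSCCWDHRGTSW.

The acidic residues are Asp (D) and Glu (E), whose side chains end in a carboxylate group.
Matching residues: D22.

1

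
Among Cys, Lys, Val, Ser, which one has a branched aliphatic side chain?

Valine (V), leucine (L), and isoleucine (I) are the branched-chain amino acids.
Of the listed options, only Val belongs to this group.

Val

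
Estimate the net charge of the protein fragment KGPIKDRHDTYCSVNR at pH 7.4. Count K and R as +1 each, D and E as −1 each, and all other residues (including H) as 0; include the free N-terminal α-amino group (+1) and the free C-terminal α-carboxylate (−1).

Positive (K, R): K1, K5, R7, R16 → +4.
Negative (D, E): D6, D9 → −2.
The N-terminus (+1) and C-terminus (−1) cancel.
Net charge = (+4) + (−2) = +2.

+2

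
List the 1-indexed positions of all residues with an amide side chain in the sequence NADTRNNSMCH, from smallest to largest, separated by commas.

Only N (asparagine) and Q (glutamine) carry a side-chain carboxamide.
Matching residues: N1, N6, N7.

1, 6, 7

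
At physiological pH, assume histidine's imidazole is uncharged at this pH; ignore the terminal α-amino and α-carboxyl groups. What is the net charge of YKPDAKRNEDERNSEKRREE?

Near pH 7.4, K and R contribute +1 each, D and E contribute −1 each, and every other side chain (His included, as stated) is uncharged.
Positive (K, R): K2, K6, R7, R12, K16, R17, R18 → +7.
Negative (D, E): D4, E9, D10, E11, E15, E19, E20 → −7.
Net charge = (+7) + (−7) = 0.

0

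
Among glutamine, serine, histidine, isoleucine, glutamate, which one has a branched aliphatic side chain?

isoleucine

V, L, and I make up the branched-chain aliphatic group.
Of the listed options, only isoleucine belongs to this group.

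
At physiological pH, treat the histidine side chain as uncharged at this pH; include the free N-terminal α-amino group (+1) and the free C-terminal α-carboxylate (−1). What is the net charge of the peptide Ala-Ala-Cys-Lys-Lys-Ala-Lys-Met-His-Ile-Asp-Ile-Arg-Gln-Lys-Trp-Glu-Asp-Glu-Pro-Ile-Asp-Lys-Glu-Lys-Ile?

+1

Near pH 7.4, K and R contribute +1 each, D and E contribute −1 each, and every other side chain (His included, as stated) is uncharged.
Positive (K, R): Lys4, Lys5, Lys7, Arg13, Lys15, Lys23, Lys25 → +7.
Negative (D, E): Asp11, Glu17, Asp18, Glu19, Asp22, Glu24 → −6.
The N-terminus (+1) and C-terminus (−1) cancel.
Net charge = (+7) + (−6) = +1.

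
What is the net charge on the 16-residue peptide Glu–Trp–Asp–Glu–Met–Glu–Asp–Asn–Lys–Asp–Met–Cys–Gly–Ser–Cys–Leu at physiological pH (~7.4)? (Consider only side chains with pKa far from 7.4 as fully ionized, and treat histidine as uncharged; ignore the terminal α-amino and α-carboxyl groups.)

At pH ~7.4 the Lys and Arg side chains are protonated (+1), the Asp and Glu side chains are deprotonated (−1), and with His taken as neutral all other side chains carry no charge.
Positive (K, R): Lys9 → +1.
Negative (D, E): Glu1, Asp3, Glu4, Glu6, Asp7, Asp10 → −6.
Net charge = (+1) + (−6) = −5.

-5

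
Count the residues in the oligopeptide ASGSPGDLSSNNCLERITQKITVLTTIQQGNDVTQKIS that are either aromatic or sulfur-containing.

1

Aromatic: F, W, Y. Sulfur-containing: C, M.
Aromatic residues here: none (0).
Sulfur-containing residues here: C13 (1).
The two groups share no amino acid, so total = 0 + 1 = 1.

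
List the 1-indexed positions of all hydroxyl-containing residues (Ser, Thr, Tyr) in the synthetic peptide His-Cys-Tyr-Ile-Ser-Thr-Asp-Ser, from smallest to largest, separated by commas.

3, 5, 6, 8

Matching residues: Tyr3, Ser5, Thr6, Ser8.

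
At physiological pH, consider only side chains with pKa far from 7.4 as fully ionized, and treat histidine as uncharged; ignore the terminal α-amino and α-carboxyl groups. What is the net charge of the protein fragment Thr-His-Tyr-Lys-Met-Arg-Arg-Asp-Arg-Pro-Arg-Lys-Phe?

Near pH 7.4, K and R contribute +1 each, D and E contribute −1 each, and every other side chain (His included, as stated) is uncharged.
Positive (K, R): Lys4, Arg6, Arg7, Arg9, Arg11, Lys12 → +6.
Negative (D, E): Asp8 → −1.
Net charge = (+6) + (−1) = +5.

+5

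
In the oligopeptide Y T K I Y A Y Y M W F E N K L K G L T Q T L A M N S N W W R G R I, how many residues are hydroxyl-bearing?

S, T, and Y are the three residues with a side-chain hydroxyl.
Matching residues: Y1, T2, Y5, Y7, Y8, T19, T21, S26.

8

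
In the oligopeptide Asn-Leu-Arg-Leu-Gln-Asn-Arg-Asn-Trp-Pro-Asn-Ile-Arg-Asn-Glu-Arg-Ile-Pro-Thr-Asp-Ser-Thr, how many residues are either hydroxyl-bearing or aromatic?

4

Hydroxyl-bearing: S, T, Y. Aromatic: F, W, Y.
Hydroxyl-bearing residues here: Thr19, Ser21, Thr22 (3).
Aromatic residues here: Trp9 (1).
(Y belongs to both groups, but none appear in this sequence.) Total = 3 + 1 = 4.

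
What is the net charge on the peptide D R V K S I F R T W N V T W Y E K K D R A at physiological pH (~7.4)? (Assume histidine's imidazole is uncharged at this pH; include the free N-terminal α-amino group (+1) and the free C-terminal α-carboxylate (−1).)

Near pH 7.4, K and R contribute +1 each, D and E contribute −1 each, and every other side chain (His included, as stated) is uncharged.
Positive (K, R): R2, K4, R8, K17, K18, R20 → +6.
Negative (D, E): D1, E16, D19 → −3.
The N-terminus (+1) and C-terminus (−1) cancel.
Net charge = (+6) + (−3) = +3.

+3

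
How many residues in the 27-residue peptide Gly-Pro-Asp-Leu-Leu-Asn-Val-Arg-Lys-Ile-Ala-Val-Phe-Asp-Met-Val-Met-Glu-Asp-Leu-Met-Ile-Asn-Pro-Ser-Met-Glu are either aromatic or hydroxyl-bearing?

Aromatic: F, W, Y. Hydroxyl-bearing: S, T, Y.
Aromatic residues here: Phe13 (1).
Hydroxyl-bearing residues here: Ser25 (1).
(Y belongs to both groups, but none appear in this sequence.) Total = 1 + 1 = 2.

2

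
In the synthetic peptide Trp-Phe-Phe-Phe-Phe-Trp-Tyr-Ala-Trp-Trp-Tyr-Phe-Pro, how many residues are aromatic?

11

The aromatic amino acids are Phe (F, benzyl), Trp (W, indole), and Tyr (Y, phenol).
Matching residues: Trp1, Phe2, Phe3, Phe4, Phe5, Trp6, Tyr7, Trp9, Trp10, Tyr11, Phe12.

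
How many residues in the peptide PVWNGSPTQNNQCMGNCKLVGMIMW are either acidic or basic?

Acidic: D, E. Basic: H, K, R.
Acidic residues here: none (0).
Basic residues here: K18 (1).
The two groups share no amino acid, so total = 0 + 1 = 1.

1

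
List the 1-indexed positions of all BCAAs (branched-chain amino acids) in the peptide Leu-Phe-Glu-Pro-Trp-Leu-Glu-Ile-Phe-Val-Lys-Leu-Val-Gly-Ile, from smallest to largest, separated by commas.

1, 6, 8, 10, 12, 13, 15

V, L, and I make up the branched-chain aliphatic group.
Matching residues: Leu1, Leu6, Ile8, Val10, Leu12, Val13, Ile15.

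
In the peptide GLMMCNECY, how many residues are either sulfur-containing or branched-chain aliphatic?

5

Sulfur-containing: C, M. Branched-chain aliphatic: I, L, V.
Sulfur-containing residues here: M3, M4, C5, C8 (4).
Branched-chain aliphatic residues here: L2 (1).
The two groups share no amino acid, so total = 4 + 1 = 5.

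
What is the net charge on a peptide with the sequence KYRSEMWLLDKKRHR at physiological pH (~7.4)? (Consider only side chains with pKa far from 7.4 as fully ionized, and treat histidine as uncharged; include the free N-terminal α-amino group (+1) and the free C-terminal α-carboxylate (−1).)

+4

The side chains ionized at physiological pH are Lys/Arg (+1) and Asp/Glu (−1); with His treated as neutral, nothing else contributes.
Positive (K, R): K1, R3, K11, K12, R13, R15 → +6.
Negative (D, E): E5, D10 → −2.
The N-terminus (+1) and C-terminus (−1) cancel.
Net charge = (+6) + (−2) = +4.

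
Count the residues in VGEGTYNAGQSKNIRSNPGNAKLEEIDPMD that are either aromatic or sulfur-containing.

Aromatic: F, W, Y. Sulfur-containing: C, M.
Aromatic residues here: Y6 (1).
Sulfur-containing residues here: M29 (1).
The two groups share no amino acid, so total = 1 + 1 = 2.

2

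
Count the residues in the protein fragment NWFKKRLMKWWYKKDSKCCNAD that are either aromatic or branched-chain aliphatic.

6

Aromatic: F, W, Y. Branched-chain aliphatic: I, L, V.
Aromatic residues here: W2, F3, W10, W11, Y12 (5).
Branched-chain aliphatic residues here: L7 (1).
The two groups share no amino acid, so total = 5 + 1 = 6.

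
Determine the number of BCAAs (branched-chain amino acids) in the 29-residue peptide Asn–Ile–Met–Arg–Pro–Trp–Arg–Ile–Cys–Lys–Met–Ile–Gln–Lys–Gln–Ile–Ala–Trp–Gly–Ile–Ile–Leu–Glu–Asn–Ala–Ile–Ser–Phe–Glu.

The BCAAs are Val, Leu, and Ile — aliphatic side chains with a branch point.
Matching residues: Ile2, Ile8, Ile12, Ile16, Ile20, Ile21, Leu22, Ile26.

8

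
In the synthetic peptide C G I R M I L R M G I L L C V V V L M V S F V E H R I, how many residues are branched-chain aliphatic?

13

V, L, and I make up the branched-chain aliphatic group.
Matching residues: I3, I6, L7, I11, L12, L13, V15, V16, V17, L18, V20, V23, I27.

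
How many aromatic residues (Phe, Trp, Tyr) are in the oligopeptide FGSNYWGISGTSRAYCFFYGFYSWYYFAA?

Matching residues: F1, Y5, W6, Y15, F17, F18, Y19, F21, Y22, W24, Y25, Y26, F27.

13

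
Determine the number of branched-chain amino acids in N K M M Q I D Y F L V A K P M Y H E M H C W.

3

Valine (V), leucine (L), and isoleucine (I) are the branched-chain amino acids.
Matching residues: I6, L10, V11.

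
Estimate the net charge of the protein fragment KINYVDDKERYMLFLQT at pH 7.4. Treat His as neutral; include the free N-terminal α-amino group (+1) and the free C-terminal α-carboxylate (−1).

0

At pH ~7.4 the Lys and Arg side chains are protonated (+1), the Asp and Glu side chains are deprotonated (−1), and with His taken as neutral all other side chains carry no charge.
Positive (K, R): K1, K8, R10 → +3.
Negative (D, E): D6, D7, E9 → −3.
The N-terminus (+1) and C-terminus (−1) cancel.
Net charge = (+3) + (−3) = 0.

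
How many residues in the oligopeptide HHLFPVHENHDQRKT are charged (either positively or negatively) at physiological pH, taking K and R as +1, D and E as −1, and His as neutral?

4

Charged side chains at pH ~7.4: K, R (positive); D, E (negative).
Matching residues: E8, D11, R13, K14.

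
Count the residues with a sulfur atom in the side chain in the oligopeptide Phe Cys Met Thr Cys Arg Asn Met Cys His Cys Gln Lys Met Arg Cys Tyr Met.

Cysteine (C, thiol) and methionine (M, thioether) are the two sulfur-containing amino acids.
Matching residues: Cys2, Met3, Cys5, Met8, Cys9, Cys11, Met14, Cys16, Met18.

9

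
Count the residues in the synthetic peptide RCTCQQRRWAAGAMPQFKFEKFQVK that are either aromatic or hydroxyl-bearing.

5

Aromatic: F, W, Y. Hydroxyl-bearing: S, T, Y.
Aromatic residues here: W9, F17, F19, F22 (4).
Hydroxyl-bearing residues here: T3 (1).
(Y belongs to both groups, but none appear in this sequence.) Total = 4 + 1 = 5.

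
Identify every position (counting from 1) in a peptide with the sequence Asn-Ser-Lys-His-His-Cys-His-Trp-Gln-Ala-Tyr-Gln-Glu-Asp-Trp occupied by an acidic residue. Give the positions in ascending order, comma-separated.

13, 14

Matching residues: Glu13, Asp14.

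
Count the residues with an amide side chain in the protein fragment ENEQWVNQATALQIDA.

5

Only N (asparagine) and Q (glutamine) carry a side-chain carboxamide.
Matching residues: N2, Q4, N7, Q8, Q13.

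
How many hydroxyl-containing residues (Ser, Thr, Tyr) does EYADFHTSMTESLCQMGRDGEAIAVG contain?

5

Matching residues: Y2, T7, S8, T10, S12.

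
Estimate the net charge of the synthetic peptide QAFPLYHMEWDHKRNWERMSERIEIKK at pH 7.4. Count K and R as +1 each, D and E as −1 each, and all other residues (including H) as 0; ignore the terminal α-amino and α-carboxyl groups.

+1

Positive (K, R): K13, R14, R18, R22, K26, K27 → +6.
Negative (D, E): E9, D11, E17, E21, E24 → −5.
Net charge = (+6) + (−5) = +1.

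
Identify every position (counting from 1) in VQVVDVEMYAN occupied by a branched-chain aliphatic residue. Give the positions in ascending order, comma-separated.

The BCAAs are Val, Leu, and Ile — aliphatic side chains with a branch point.
Matching residues: V1, V3, V4, V6.

1, 3, 4, 6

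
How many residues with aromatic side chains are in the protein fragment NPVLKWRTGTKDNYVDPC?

Phenylalanine (F), tryptophan (W), and tyrosine (Y) have aromatic ring side chains.
Matching residues: W6, Y14.

2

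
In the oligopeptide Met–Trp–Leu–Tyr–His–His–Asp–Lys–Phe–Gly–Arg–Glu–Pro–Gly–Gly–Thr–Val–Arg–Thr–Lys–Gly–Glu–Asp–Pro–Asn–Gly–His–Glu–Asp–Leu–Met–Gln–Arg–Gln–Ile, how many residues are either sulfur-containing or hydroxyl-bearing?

Sulfur-containing: C, M. Hydroxyl-bearing: S, T, Y.
Sulfur-containing residues here: Met1, Met31 (2).
Hydroxyl-bearing residues here: Tyr4, Thr16, Thr19 (3).
The two groups share no amino acid, so total = 2 + 3 = 5.

5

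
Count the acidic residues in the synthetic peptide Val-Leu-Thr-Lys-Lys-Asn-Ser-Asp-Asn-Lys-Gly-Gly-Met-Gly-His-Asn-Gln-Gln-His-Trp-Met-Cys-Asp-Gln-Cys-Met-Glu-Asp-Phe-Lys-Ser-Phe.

Aspartate (D) and glutamate (E) have carboxylic-acid side chains and are the acidic amino acids.
Matching residues: Asp8, Asp23, Glu27, Asp28.

4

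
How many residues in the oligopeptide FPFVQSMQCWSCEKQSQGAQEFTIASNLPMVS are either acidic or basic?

3

Acidic: D, E. Basic: H, K, R.
Acidic residues here: E13, E21 (2).
Basic residues here: K14 (1).
The two groups share no amino acid, so total = 2 + 1 = 3.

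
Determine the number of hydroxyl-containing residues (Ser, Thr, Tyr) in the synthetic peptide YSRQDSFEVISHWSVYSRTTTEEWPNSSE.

12

Matching residues: Y1, S2, S6, S11, S14, Y16, S17, T19, T20, T21, S27, S28.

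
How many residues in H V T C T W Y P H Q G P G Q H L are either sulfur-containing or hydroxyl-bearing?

4

Sulfur-containing: C, M. Hydroxyl-bearing: S, T, Y.
Sulfur-containing residues here: C4 (1).
Hydroxyl-bearing residues here: T3, T5, Y7 (3).
The two groups share no amino acid, so total = 1 + 3 = 4.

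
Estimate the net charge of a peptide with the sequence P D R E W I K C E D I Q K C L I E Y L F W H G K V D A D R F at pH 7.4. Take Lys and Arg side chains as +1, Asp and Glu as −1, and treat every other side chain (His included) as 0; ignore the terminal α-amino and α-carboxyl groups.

Positive (K, R): R3, K7, K13, K24, R29 → +5.
Negative (D, E): D2, E4, E9, D10, E17, D26, D28 → −7.
Net charge = (+5) + (−7) = −2.

-2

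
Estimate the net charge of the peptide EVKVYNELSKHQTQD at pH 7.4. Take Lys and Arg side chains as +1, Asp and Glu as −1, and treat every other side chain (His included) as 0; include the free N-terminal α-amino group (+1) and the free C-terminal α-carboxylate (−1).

-1

Positive (K, R): K3, K10 → +2.
Negative (D, E): E1, E7, D15 → −3.
The N-terminus (+1) and C-terminus (−1) cancel.
Net charge = (+2) + (−3) = −1.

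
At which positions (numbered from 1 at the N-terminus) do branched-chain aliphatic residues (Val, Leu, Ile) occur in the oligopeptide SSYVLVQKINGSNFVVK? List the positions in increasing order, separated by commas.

4, 5, 6, 9, 15, 16

Matching residues: V4, L5, V6, I9, V15, V16.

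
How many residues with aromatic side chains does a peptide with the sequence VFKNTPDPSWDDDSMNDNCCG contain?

2

The aromatic amino acids are Phe (F, benzyl), Trp (W, indole), and Tyr (Y, phenol).
Matching residues: F2, W10.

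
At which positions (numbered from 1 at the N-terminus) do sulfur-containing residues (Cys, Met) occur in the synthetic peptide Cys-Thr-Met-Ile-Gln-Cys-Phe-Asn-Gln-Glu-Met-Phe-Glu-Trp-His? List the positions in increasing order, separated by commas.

Matching residues: Cys1, Met3, Cys6, Met11.

1, 3, 6, 11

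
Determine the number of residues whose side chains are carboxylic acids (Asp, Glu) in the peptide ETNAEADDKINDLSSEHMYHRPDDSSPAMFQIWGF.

Matching residues: E1, E5, D7, D8, D12, E16, D23, D24.

8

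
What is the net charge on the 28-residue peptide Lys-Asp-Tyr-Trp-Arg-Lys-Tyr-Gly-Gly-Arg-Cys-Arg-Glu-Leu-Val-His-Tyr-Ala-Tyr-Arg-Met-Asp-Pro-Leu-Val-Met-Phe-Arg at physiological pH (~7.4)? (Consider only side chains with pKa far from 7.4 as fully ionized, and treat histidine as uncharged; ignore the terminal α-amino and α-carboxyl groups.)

Near pH 7.4, K and R contribute +1 each, D and E contribute −1 each, and every other side chain (His included, as stated) is uncharged.
Positive (K, R): Lys1, Arg5, Lys6, Arg10, Arg12, Arg20, Arg28 → +7.
Negative (D, E): Asp2, Glu13, Asp22 → −3.
Net charge = (+7) + (−3) = +4.

+4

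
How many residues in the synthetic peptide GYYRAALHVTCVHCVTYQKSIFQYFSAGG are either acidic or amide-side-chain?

2

Acidic: D, E. Amide-side-chain: N, Q.
Acidic residues here: none (0).
Amide-side-chain residues here: Q18, Q23 (2).
The two groups share no amino acid, so total = 0 + 2 = 2.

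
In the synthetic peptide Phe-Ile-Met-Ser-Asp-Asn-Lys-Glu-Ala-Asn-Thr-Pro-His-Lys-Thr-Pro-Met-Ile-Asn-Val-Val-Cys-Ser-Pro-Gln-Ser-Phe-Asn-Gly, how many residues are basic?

3

K, R, and H are the three residues with basic side chains (ε-amine, guanidinium, and imidazole respectively).
Matching residues: Lys7, His13, Lys14.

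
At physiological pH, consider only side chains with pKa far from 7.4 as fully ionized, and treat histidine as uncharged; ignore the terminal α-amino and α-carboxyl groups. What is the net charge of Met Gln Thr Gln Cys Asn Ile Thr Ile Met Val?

0

Near pH 7.4, K and R contribute +1 each, D and E contribute −1 each, and every other side chain (His included, as stated) is uncharged.
Positive (K, R): none → +0.
Negative (D, E): none → −0.
Net charge = (+0) + (−0) = 0.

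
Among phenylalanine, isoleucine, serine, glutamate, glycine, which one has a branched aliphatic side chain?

Valine (V), leucine (L), and isoleucine (I) are the branched-chain amino acids.
Of the listed options, only isoleucine belongs to this group.

isoleucine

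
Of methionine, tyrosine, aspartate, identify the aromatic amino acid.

tyrosine

F, W, and Y each carry an aromatic ring on the side chain.
Of the listed options, only tyrosine belongs to this group.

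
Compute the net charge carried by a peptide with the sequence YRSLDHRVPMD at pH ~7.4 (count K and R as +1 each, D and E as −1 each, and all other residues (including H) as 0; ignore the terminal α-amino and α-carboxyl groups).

Positive (K, R): R2, R7 → +2.
Negative (D, E): D5, D11 → −2.
Net charge = (+2) + (−2) = 0.

0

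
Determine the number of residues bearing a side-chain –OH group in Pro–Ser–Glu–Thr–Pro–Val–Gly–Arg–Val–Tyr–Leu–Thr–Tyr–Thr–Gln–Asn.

Serine (S), threonine (T), and tyrosine (Y) each carry a hydroxyl group on the side chain.
Matching residues: Ser2, Thr4, Tyr10, Thr12, Tyr13, Thr14.

6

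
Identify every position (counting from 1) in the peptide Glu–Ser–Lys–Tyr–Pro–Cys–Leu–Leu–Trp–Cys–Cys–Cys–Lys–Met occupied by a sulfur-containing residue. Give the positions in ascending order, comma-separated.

6, 10, 11, 12, 14

Matching residues: Cys6, Cys10, Cys11, Cys12, Met14.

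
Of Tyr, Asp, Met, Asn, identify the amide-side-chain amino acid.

Asparagine (N) and glutamine (Q) have uncharged amide side chains.
Of the listed options, only Asn belongs to this group.

Asn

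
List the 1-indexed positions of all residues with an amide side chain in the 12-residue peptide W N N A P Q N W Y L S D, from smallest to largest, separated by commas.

2, 3, 6, 7

Asparagine (N) and glutamine (Q) have uncharged amide side chains.
Matching residues: N2, N3, Q6, N7.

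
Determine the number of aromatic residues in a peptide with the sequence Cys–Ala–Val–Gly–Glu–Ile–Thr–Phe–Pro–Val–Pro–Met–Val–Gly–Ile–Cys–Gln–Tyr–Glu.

The aromatic amino acids are Phe (F, benzyl), Trp (W, indole), and Tyr (Y, phenol).
Matching residues: Phe8, Tyr18.

2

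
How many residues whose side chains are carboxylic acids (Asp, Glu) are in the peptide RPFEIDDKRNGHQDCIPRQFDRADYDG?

Matching residues: E4, D6, D7, D14, D21, D24, D26.

7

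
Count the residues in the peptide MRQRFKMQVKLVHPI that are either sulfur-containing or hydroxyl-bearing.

2

Sulfur-containing: C, M. Hydroxyl-bearing: S, T, Y.
Sulfur-containing residues here: M1, M7 (2).
Hydroxyl-bearing residues here: none (0).
The two groups share no amino acid, so total = 2 + 0 = 2.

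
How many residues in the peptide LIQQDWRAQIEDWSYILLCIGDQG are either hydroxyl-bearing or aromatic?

Hydroxyl-bearing: S, T, Y. Aromatic: F, W, Y.
Hydroxyl-bearing residues here: S14, Y15 (2).
Aromatic residues here: W6, W13, Y15 (3).
Y is in both groups, so the 1 Y residue must not be double-counted.
Total = 2 + 3 − 1 = 4.

4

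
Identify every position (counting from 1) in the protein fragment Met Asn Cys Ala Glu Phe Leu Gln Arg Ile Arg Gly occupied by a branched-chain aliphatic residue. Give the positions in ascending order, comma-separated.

7, 10

The BCAAs are Val, Leu, and Ile — aliphatic side chains with a branch point.
Matching residues: Leu7, Ile10.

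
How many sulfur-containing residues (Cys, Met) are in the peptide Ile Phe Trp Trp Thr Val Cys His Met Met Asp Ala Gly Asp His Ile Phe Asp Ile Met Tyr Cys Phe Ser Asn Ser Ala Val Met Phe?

Matching residues: Cys7, Met9, Met10, Met20, Cys22, Met29.

6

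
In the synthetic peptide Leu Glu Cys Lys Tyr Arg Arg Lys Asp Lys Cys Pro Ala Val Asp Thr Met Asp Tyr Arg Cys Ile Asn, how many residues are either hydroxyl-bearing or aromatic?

Hydroxyl-bearing: S, T, Y. Aromatic: F, W, Y.
Hydroxyl-bearing residues here: Tyr5, Thr16, Tyr19 (3).
Aromatic residues here: Tyr5, Tyr19 (2).
Y is in both groups, so the 2 Y residues must not be double-counted.
Total = 3 + 2 − 2 = 3.

3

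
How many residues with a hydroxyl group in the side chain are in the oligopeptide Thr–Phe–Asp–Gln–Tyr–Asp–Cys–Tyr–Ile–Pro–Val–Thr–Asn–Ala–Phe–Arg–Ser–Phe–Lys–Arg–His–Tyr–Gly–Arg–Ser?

The –OH-bearing residues are Ser, Thr (aliphatic alcohols), and Tyr (phenol).
Matching residues: Thr1, Tyr5, Tyr8, Thr12, Ser17, Tyr22, Ser25.

7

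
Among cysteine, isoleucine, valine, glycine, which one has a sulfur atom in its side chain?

cysteine

The sulfur-bearing residues are cysteine (–SH) and methionine (–S–CH₃).
Of the listed options, only cysteine belongs to this group.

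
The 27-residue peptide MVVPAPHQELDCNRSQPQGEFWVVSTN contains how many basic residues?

K, R, and H are the three residues with basic side chains (ε-amine, guanidinium, and imidazole respectively).
Matching residues: H7, R14.

2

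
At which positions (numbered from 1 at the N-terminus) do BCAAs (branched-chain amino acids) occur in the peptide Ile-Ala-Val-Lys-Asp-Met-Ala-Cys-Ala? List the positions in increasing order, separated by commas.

Valine (V), leucine (L), and isoleucine (I) are the branched-chain amino acids.
Matching residues: Ile1, Val3.

1, 3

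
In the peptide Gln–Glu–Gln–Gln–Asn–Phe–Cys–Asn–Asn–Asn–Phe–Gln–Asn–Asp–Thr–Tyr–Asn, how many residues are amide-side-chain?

10

The amide-side-chain residues are Asn (N) and Gln (Q).
Matching residues: Gln1, Gln3, Gln4, Asn5, Asn8, Asn9, Asn10, Gln12, Asn13, Asn17.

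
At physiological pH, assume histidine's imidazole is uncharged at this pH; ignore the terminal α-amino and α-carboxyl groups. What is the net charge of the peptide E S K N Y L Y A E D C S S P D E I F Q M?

-4

At pH ~7.4 the Lys and Arg side chains are protonated (+1), the Asp and Glu side chains are deprotonated (−1), and with His taken as neutral all other side chains carry no charge.
Positive (K, R): K3 → +1.
Negative (D, E): E1, E9, D10, D15, E16 → −5.
Net charge = (+1) + (−5) = −4.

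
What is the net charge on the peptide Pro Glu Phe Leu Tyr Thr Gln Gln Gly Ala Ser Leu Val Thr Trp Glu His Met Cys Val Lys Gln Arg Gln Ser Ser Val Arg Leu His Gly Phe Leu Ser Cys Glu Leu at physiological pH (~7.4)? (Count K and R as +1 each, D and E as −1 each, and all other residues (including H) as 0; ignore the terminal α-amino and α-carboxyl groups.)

Positive (K, R): Lys21, Arg23, Arg28 → +3.
Negative (D, E): Glu2, Glu16, Glu36 → −3.
Net charge = (+3) + (−3) = 0.

0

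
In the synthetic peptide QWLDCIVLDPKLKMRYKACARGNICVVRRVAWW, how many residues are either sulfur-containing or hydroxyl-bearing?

Sulfur-containing: C, M. Hydroxyl-bearing: S, T, Y.
Sulfur-containing residues here: C5, M14, C19, C25 (4).
Hydroxyl-bearing residues here: Y16 (1).
The two groups share no amino acid, so total = 4 + 1 = 5.

5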